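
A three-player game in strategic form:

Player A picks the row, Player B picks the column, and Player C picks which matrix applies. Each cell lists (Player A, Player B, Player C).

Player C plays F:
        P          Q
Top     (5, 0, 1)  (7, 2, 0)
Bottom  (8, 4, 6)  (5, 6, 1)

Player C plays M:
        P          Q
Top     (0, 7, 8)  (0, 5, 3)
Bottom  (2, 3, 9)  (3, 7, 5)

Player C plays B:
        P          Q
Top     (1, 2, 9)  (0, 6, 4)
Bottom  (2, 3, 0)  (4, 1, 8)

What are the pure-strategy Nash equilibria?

none

Player A against (P, F): payoffs 5, 8 → best response Bottom.
Player A against (P, M): payoffs 0, 2 → best response Bottom.
Player A against (P, B): payoffs 1, 2 → best response Bottom.
Player A against (Q, F): payoffs 7, 5 → best response Top.
Player A against (Q, M): payoffs 0, 3 → best response Bottom.
Player A against (Q, B): payoffs 0, 4 → best response Bottom.
Player B against (Top, F): payoffs 0, 2 → best response Q.
Player B against (Top, M): payoffs 7, 5 → best response P.
Player B against (Top, B): payoffs 2, 6 → best response Q.
Player B against (Bottom, F): payoffs 4, 6 → best response Q.
Player B against (Bottom, M): payoffs 3, 7 → best response Q.
Player B against (Bottom, B): payoffs 3, 1 → best response P.
Player C against (Top, P): payoffs 1, 8, 9 → best response B.
Player C against (Top, Q): payoffs 0, 3, 4 → best response B.
Player C against (Bottom, P): payoffs 6, 9, 0 → best response M.
Player C against (Bottom, Q): payoffs 1, 5, 8 → best response B.
No profile is a mutual best response for all players.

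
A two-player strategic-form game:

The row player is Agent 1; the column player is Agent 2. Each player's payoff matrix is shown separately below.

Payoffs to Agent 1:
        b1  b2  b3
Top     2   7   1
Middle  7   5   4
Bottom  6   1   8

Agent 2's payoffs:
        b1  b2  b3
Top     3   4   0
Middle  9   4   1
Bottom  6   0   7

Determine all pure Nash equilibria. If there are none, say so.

Mark each player's best response to every combination of opponents' strategies; a profile where every player is best-responding is a pure Nash equilibrium.
Agent 1 against b1: payoffs 2, 7, 6 → best response Middle.
Agent 1 against b2: payoffs 7, 5, 1 → best response Top.
Agent 1 against b3: payoffs 1, 4, 8 → best response Bottom.
Agent 2 against Top: payoffs 3, 4, 0 → best response b2.
Agent 2 against Middle: payoffs 9, 4, 1 → best response b1.
Agent 2 against Bottom: payoffs 6, 0, 7 → best response b3.
Mutual best responses: (Top, b2); (Middle, b1); (Bottom, b3).

Pure-strategy Nash equilibria: (Top, b2); (Middle, b1); (Bottom, b3)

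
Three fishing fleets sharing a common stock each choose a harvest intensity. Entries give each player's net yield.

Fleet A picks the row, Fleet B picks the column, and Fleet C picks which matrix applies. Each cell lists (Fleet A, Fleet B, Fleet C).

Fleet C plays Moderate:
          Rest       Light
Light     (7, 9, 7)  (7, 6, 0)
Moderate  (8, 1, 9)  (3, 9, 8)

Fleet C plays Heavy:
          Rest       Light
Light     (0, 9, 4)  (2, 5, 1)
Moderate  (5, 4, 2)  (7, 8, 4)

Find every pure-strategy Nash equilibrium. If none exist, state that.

Fleet A against (Rest, Moderate): payoffs 7, 8 → best response Moderate.
Fleet A against (Rest, Heavy): payoffs 0, 5 → best response Moderate.
Fleet A against (Light, Moderate): payoffs 7, 3 → best response Light.
Fleet A against (Light, Heavy): payoffs 2, 7 → best response Moderate.
Fleet B against (Light, Moderate): payoffs 9, 6 → best response Rest.
Fleet B against (Light, Heavy): payoffs 9, 5 → best response Rest.
Fleet B against (Moderate, Moderate): payoffs 1, 9 → best response Light.
Fleet B against (Moderate, Heavy): payoffs 4, 8 → best response Light.
Fleet C against (Light, Rest): payoffs 7, 4 → best response Moderate.
Fleet C against (Light, Light): payoffs 0, 1 → best response Heavy.
Fleet C against (Moderate, Rest): payoffs 9, 2 → best response Moderate.
Fleet C against (Moderate, Light): payoffs 8, 4 → best response Moderate.
No profile is a mutual best response for all players.

none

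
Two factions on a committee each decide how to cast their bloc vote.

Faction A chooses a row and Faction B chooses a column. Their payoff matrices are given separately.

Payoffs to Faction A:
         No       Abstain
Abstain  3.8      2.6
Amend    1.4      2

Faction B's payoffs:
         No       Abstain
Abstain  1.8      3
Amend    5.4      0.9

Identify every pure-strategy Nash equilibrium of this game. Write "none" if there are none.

Faction A against No: payoffs 3.8, 1.4 → best response Abstain.
Faction A against Abstain: payoffs 2.6, 2 → best response Abstain.
Faction B against Abstain: payoffs 1.8, 3 → best response Abstain.
Faction B against Amend: payoffs 5.4, 0.9 → best response No.
Mutual best responses: (Abstain, Abstain).

Pure NE: (Abstain, Abstain)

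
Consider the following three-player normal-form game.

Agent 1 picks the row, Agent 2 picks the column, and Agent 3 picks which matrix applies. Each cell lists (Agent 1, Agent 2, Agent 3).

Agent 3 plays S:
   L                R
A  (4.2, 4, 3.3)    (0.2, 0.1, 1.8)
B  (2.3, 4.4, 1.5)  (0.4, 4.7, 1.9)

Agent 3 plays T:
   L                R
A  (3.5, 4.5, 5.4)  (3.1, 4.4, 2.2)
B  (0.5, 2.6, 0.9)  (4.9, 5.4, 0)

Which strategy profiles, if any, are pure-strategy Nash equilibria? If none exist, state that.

Mark each player's best response to every combination of opponents' strategies; a profile where every player is best-responding is a pure Nash equilibrium.
Agent 1 against (L, S): payoffs 4.2, 2.3 → best response A.
Agent 1 against (L, T): payoffs 3.5, 0.5 → best response A.
Agent 1 against (R, S): payoffs 0.2, 0.4 → best response B.
Agent 1 against (R, T): payoffs 3.1, 4.9 → best response B.
Agent 2 against (A, S): payoffs 4, 0.1 → best response L.
Agent 2 against (A, T): payoffs 4.5, 4.4 → best response L.
Agent 2 against (B, S): payoffs 4.4, 4.7 → best response R.
Agent 2 against (B, T): payoffs 2.6, 5.4 → best response R.
Agent 3 against (A, L): payoffs 3.3, 5.4 → best response T.
Agent 3 against (A, R): payoffs 1.8, 2.2 → best response T.
Agent 3 against (B, L): payoffs 1.5, 0.9 → best response S.
Agent 3 against (B, R): payoffs 1.9, 0 → best response S.
Mutual best responses: (A, L, T); (B, R, S).

Pure-strategy Nash equilibria: (A, L, T) and (B, R, S)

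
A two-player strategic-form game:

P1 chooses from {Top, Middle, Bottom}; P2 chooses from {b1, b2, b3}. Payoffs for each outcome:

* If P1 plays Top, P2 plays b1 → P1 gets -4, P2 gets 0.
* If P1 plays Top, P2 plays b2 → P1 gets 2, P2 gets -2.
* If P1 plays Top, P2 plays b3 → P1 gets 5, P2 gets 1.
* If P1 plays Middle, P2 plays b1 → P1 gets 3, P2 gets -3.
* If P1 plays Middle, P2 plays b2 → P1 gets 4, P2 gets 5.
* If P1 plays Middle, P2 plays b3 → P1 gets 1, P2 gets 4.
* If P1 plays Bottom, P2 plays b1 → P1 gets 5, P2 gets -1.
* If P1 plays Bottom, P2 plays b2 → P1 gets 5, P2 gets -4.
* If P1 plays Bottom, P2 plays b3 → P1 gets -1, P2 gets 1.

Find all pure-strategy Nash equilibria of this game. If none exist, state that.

P1 against b1: payoffs -4, 3, 5 → best response Bottom.
P1 against b2: payoffs 2, 4, 5 → best response Bottom.
P1 against b3: payoffs 5, 1, -1 → best response Top.
P2 against Top: payoffs 0, -2, 1 → best response b3.
P2 against Middle: payoffs -3, 5, 4 → best response b2.
P2 against Bottom: payoffs -1, -4, 1 → best response b3.
Mutual best responses: (Top, b3).

Pure NE: (Top, b3)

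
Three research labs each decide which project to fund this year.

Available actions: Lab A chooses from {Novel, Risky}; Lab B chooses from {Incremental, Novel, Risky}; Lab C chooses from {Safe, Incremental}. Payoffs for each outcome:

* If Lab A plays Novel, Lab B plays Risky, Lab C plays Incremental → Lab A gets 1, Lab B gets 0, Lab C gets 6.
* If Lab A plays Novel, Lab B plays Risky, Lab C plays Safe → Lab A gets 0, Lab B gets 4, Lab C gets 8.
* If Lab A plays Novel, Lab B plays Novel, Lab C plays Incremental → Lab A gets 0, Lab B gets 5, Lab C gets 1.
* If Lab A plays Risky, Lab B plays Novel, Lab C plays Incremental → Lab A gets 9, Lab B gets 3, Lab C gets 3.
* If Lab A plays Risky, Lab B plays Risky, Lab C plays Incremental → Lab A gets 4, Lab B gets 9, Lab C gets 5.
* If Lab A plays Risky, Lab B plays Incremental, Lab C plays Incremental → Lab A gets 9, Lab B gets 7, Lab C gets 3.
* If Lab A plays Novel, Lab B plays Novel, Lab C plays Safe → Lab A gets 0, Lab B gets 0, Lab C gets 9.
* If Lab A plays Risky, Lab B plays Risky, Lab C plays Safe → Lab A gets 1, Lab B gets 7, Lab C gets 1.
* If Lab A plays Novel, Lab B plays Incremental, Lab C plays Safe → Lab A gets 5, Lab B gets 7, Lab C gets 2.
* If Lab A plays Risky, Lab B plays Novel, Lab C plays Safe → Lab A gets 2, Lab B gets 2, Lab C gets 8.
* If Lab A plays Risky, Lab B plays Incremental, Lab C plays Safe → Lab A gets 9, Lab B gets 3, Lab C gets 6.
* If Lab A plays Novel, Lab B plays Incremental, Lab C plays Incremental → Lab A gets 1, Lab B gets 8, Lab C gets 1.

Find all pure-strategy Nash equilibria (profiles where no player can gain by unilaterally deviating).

(Risky, Risky, Incremental)

Lab A against (Incremental, Safe): payoffs 5, 9 → best response Risky.
Lab A against (Incremental, Incremental): payoffs 1, 9 → best response Risky.
Lab A against (Novel, Safe): payoffs 0, 2 → best response Risky.
Lab A against (Novel, Incremental): payoffs 0, 9 → best response Risky.
Lab A against (Risky, Safe): payoffs 0, 1 → best response Risky.
Lab A against (Risky, Incremental): payoffs 1, 4 → best response Risky.
Lab B against (Novel, Safe): payoffs 7, 0, 4 → best response Incremental.
Lab B against (Novel, Incremental): payoffs 8, 5, 0 → best response Incremental.
Lab B against (Risky, Safe): payoffs 3, 2, 7 → best response Risky.
Lab B against (Risky, Incremental): payoffs 7, 3, 9 → best response Risky.
Lab C against (Novel, Incremental): payoffs 2, 1 → best response Safe.
Lab C against (Novel, Novel): payoffs 9, 1 → best response Safe.
Lab C against (Novel, Risky): payoffs 8, 6 → best response Safe.
Lab C against (Risky, Incremental): payoffs 6, 3 → best response Safe.
Lab C against (Risky, Novel): payoffs 8, 3 → best response Safe.
Lab C against (Risky, Risky): payoffs 1, 5 → best response Incremental.
Mutual best responses: (Risky, Risky, Incremental).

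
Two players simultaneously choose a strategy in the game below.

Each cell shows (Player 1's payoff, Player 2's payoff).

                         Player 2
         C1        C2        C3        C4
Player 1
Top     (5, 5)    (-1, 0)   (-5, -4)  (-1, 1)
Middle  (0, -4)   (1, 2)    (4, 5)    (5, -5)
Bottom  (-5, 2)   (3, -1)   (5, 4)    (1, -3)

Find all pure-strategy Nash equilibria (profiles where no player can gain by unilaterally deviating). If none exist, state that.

Pure-strategy Nash equilibria: (Top, C1), (Bottom, C3)

Player 1 against C1: payoffs 5, 0, -5 → best response Top.
Player 1 against C2: payoffs -1, 1, 3 → best response Bottom.
Player 1 against C3: payoffs -5, 4, 5 → best response Bottom.
Player 1 against C4: payoffs -1, 5, 1 → best response Middle.
Player 2 against Top: payoffs 5, 0, -4, 1 → best response C1.
Player 2 against Middle: payoffs -4, 2, 5, -5 → best response C3.
Player 2 against Bottom: payoffs 2, -1, 4, -3 → best response C3.
Mutual best responses: (Top, C1); (Bottom, C3).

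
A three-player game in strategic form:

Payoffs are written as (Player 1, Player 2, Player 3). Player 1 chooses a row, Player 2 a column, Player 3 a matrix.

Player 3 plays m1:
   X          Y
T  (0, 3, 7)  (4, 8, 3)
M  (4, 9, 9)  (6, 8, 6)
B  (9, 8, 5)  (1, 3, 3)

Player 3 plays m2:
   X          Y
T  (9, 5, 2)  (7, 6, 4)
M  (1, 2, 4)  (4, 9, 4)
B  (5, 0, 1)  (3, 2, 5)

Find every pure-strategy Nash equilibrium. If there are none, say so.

For each player, find the best response to each opponent profile; mutual best responses are the pure NE.
Player 1 against (X, m1): payoffs 0, 4, 9 → best response B.
Player 1 against (X, m2): payoffs 9, 1, 5 → best response T.
Player 1 against (Y, m1): payoffs 4, 6, 1 → best response M.
Player 1 against (Y, m2): payoffs 7, 4, 3 → best response T.
Player 2 against (T, m1): payoffs 3, 8 → best response Y.
Player 2 against (T, m2): payoffs 5, 6 → best response Y.
Player 2 against (M, m1): payoffs 9, 8 → best response X.
Player 2 against (M, m2): payoffs 2, 9 → best response Y.
Player 2 against (B, m1): payoffs 8, 3 → best response X.
Player 2 against (B, m2): payoffs 0, 2 → best response Y.
Player 3 against (T, X): payoffs 7, 2 → best response m1.
Player 3 against (T, Y): payoffs 3, 4 → best response m2.
Player 3 against (M, X): payoffs 9, 4 → best response m1.
Player 3 against (M, Y): payoffs 6, 4 → best response m1.
Player 3 against (B, X): payoffs 5, 1 → best response m1.
Player 3 against (B, Y): payoffs 3, 5 → best response m2.
Mutual best responses: (T, Y, m2); (B, X, m1).

The pure Nash equilibria are (T, Y, m2); (B, X, m1).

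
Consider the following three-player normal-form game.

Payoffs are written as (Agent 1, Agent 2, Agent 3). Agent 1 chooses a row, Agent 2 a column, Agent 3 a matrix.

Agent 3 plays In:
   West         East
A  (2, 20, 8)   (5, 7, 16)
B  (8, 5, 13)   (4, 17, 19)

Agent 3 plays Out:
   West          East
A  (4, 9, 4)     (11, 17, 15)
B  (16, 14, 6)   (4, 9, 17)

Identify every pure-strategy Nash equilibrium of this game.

(A, West, In): Agent 1 can switch to B (2 → 8). Not NE.
(A, West, Out): Agent 1 can switch to B (4 → 16). Not NE.
(A, East, In): Agent 2 can switch to West (7 → 20). Not NE.
(A, East, Out): Agent 3 can switch to In (15 → 16). Not NE.
(B, West, In): Agent 2 can switch to East (5 → 17). Not NE.
(B, West, Out): Agent 3 can switch to In (6 → 13). Not NE.
(B, East, In): Agent 1 can switch to A (4 → 5). Not NE.
(B, East, Out): Agent 1 can switch to A (4 → 11). Not NE.

none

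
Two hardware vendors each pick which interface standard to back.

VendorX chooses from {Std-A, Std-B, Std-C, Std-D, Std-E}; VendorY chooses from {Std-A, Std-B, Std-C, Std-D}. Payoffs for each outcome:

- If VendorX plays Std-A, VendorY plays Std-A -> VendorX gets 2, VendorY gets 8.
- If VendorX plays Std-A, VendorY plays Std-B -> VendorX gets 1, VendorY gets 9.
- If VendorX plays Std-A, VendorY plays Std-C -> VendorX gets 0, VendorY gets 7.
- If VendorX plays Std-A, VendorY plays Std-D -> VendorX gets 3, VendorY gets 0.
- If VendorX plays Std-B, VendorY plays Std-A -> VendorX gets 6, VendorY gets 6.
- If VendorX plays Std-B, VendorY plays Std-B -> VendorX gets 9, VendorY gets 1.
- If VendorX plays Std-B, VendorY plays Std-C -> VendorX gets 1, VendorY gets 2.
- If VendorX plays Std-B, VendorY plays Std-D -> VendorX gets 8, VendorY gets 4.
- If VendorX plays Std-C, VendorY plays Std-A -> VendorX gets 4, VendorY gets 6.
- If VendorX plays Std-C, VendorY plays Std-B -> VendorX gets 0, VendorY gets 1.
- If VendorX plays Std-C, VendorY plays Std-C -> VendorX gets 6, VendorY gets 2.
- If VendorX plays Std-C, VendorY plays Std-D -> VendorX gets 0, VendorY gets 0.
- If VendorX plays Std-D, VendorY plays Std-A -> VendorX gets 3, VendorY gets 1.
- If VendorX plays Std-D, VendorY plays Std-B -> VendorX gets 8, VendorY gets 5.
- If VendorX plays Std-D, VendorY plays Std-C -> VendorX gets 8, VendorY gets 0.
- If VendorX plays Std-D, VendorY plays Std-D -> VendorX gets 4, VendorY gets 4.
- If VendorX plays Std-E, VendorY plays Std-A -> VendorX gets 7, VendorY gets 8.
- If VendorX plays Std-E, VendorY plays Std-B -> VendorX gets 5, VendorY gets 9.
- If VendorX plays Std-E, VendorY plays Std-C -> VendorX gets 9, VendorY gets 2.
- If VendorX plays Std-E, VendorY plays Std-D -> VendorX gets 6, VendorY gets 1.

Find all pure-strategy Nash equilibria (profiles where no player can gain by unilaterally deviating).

No pure-strategy Nash equilibrium.

VendorX against Std-A: payoffs 2, 6, 4, 3, 7 → best response Std-E.
VendorX against Std-B: payoffs 1, 9, 0, 8, 5 → best response Std-B.
VendorX against Std-C: payoffs 0, 1, 6, 8, 9 → best response Std-E.
VendorX against Std-D: payoffs 3, 8, 0, 4, 6 → best response Std-B.
VendorY against Std-A: payoffs 8, 9, 7, 0 → best response Std-B.
VendorY against Std-B: payoffs 6, 1, 2, 4 → best response Std-A.
VendorY against Std-C: payoffs 6, 1, 2, 0 → best response Std-A.
VendorY against Std-D: payoffs 1, 5, 0, 4 → best response Std-B.
VendorY against Std-E: payoffs 8, 9, 2, 1 → best response Std-B.
No profile is a mutual best response for all players.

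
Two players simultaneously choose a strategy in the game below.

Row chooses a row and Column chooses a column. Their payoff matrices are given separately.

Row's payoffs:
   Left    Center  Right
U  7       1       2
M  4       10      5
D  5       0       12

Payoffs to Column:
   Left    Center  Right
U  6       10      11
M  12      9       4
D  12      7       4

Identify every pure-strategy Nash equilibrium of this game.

For each strategy profile, look for a profitable unilateral deviation.
(U, Left): Column can switch to Center (6 → 10). Not NE.
(U, Center): Row can switch to M (1 → 10). Not NE.
(U, Right): Row can switch to M (2 → 5). Not NE.
(M, Left): Row can switch to U (4 → 7). Not NE.
(M, Center): Column can switch to Left (9 → 12). Not NE.
(M, Right): Row can switch to D (5 → 12). Not NE.
(The remaining 3 profiles each have a profitable deviation by the same check.)

none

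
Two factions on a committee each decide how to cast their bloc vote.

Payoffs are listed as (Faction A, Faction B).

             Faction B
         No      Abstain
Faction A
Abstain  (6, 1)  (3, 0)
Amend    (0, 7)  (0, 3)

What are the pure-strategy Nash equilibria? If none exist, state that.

Faction A against No: payoffs 6, 0 → best response Abstain.
Faction A against Abstain: payoffs 3, 0 → best response Abstain.
Faction B against Abstain: payoffs 1, 0 → best response No.
Faction B against Amend: payoffs 7, 3 → best response No.
Mutual best responses: (Abstain, No).

The unique pure-strategy Nash equilibrium is (Abstain, No).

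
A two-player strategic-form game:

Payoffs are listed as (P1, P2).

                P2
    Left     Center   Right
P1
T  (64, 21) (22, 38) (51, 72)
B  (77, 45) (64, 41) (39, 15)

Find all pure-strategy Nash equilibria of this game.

The pure Nash equilibria are (T, Right); (B, Left).

P1 against Left: payoffs 64, 77 → best response B.
P1 against Center: payoffs 22, 64 → best response B.
P1 against Right: payoffs 51, 39 → best response T.
P2 against T: payoffs 21, 38, 72 → best response Right.
P2 against B: payoffs 45, 41, 15 → best response Left.
Mutual best responses: (T, Right); (B, Left).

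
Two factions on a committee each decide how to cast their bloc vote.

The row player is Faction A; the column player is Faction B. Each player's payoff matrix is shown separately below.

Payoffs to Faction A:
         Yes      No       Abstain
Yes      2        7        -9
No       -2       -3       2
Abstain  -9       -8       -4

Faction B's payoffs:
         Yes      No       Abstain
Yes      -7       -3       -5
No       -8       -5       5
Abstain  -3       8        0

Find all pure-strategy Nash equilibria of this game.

Pure-strategy Nash equilibria: (Yes, No); (No, Abstain)

Mark each player's best response to every combination of opponents' strategies; a profile where every player is best-responding is a pure Nash equilibrium.
Faction A against Yes: payoffs 2, -2, -9 → best response Yes.
Faction A against No: payoffs 7, -3, -8 → best response Yes.
Faction A against Abstain: payoffs -9, 2, -4 → best response No.
Faction B against Yes: payoffs -7, -3, -5 → best response No.
Faction B against No: payoffs -8, -5, 5 → best response Abstain.
Faction B against Abstain: payoffs -3, 8, 0 → best response No.
Mutual best responses: (Yes, No); (No, Abstain).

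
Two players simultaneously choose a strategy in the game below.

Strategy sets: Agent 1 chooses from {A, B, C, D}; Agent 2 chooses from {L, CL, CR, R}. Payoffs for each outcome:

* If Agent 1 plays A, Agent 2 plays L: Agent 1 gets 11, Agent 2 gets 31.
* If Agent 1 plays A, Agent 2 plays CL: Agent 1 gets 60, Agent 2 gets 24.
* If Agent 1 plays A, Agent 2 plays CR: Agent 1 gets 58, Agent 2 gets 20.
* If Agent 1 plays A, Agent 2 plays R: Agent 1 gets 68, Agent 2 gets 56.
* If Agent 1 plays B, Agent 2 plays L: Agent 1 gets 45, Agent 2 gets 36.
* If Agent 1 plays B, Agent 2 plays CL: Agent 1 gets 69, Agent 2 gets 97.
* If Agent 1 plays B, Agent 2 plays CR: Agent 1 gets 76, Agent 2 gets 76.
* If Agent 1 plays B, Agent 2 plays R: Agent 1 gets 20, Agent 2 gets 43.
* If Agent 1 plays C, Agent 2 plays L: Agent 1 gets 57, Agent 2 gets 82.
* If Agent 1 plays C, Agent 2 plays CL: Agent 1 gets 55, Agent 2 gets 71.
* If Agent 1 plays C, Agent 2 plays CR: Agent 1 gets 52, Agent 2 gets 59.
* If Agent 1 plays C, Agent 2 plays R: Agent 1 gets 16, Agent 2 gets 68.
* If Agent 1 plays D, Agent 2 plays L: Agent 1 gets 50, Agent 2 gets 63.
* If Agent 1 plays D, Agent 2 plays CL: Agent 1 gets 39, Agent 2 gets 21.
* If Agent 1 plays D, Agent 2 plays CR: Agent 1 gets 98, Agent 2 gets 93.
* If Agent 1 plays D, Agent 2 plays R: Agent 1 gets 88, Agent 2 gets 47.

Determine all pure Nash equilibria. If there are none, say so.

Check each profile: it is a Nash equilibrium iff no player can strictly gain by switching unilaterally.
(A, L): Agent 1 can switch to B (11 → 45). Not NE.
(A, CL): Agent 1 can switch to B (60 → 69). Not NE.
(A, CR): Agent 1 can switch to B (58 → 76). Not NE.
(A, R): Agent 1 can switch to D (68 → 88). Not NE.
(B, L): Agent 1 can switch to C (45 → 57). Not NE.
(B, CL): Agent 1 gets 69, best alternative 60; Agent 2 gets 97, best alternative 76. No profitable deviation — NE.
(B, CR): Agent 1 can switch to D (76 → 98). Not NE.
(B, R): Agent 1 can switch to A (20 → 68). Not NE.
(C, L): Agent 1 gets 57, best alternative 50; Agent 2 gets 82, best alternative 71. No profitable deviation — NE.
(C, CL): Agent 1 can switch to A (55 → 60). Not NE.
(C, CR): Agent 1 can switch to A (52 → 58). Not NE.
(C, R): Agent 1 can switch to A (16 → 68). Not NE.
(D, CR): Agent 1 gets 98, best alternative 76; Agent 2 gets 93, best alternative 63. No profitable deviation — NE.
(The remaining 3 profiles each have a profitable deviation by the same check.)

The pure Nash equilibria are (B, CL) and (C, L) and (D, CR).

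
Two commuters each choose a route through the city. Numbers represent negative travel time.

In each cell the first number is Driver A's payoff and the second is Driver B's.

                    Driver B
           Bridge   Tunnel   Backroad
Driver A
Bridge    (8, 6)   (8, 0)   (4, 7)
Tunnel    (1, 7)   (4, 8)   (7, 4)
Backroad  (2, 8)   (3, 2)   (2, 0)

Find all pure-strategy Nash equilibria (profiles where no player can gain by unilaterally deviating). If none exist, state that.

Check each profile: it is a Nash equilibrium iff no player can strictly gain by switching unilaterally.
(Bridge, Bridge): Driver B can switch to Backroad (6 → 7). Not NE.
(Bridge, Tunnel): Driver B can switch to Bridge (0 → 6). Not NE.
(Bridge, Backroad): Driver A can switch to Tunnel (4 → 7). Not NE.
(Tunnel, Bridge): Driver A can switch to Bridge (1 → 8). Not NE.
(Tunnel, Tunnel): Driver A can switch to Bridge (4 → 8). Not NE.
(Tunnel, Backroad): Driver B can switch to Bridge (4 → 7). Not NE.
(Backroad, Bridge): Driver A can switch to Bridge (2 → 8). Not NE.
(Backroad, Tunnel): Driver A can switch to Bridge (3 → 8). Not NE.
(Backroad, Backroad): Driver A can switch to Bridge (2 → 4). Not NE.

No pure-strategy Nash equilibrium.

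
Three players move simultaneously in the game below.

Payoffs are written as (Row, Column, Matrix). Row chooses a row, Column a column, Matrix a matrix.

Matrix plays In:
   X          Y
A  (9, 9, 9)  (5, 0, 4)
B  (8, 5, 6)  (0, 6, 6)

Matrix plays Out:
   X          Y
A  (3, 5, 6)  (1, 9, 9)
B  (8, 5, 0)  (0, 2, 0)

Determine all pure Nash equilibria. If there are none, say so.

(A, X, In): Row gets 9, best alternative 8; Column gets 9, best alternative 0; Matrix gets 9, best alternative 6. No profitable deviation — NE.
(A, X, Out): Row can switch to B (3 → 8). Not NE.
(A, Y, In): Column can switch to X (0 → 9). Not NE.
(A, Y, Out): Row gets 1, best alternative 0; Column gets 9, best alternative 5; Matrix gets 9, best alternative 4. No profitable deviation — NE.
(B, X, In): Row can switch to A (8 → 9). Not NE.
(B, X, Out): Matrix can switch to In (0 → 6). Not NE.
(B, Y, In): Row can switch to A (0 → 5). Not NE.
(B, Y, Out): Row can switch to A (0 → 1). Not NE.

(A, X, In); (A, Y, Out)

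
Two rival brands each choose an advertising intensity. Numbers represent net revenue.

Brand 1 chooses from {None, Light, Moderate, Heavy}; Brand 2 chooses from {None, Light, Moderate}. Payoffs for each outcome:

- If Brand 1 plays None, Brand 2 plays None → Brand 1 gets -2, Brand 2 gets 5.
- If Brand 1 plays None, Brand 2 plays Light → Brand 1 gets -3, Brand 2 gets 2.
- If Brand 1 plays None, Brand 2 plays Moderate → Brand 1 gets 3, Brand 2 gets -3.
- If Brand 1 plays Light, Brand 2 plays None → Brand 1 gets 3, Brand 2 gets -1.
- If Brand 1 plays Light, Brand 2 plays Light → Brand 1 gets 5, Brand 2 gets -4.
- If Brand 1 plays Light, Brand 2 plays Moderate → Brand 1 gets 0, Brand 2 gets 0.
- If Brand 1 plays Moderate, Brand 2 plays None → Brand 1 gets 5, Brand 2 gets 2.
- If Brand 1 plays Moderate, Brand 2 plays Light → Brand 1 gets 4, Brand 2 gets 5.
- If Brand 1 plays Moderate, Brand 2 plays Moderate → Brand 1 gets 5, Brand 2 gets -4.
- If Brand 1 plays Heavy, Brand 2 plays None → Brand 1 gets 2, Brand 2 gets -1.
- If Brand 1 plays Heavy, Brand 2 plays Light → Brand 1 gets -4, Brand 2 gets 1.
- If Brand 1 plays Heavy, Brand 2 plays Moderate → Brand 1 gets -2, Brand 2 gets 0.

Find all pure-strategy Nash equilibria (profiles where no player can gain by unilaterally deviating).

For each strategy profile, look for a profitable unilateral deviation.
(None, None): Brand 1 can switch to Light (-2 → 3). Not NE.
(None, Light): Brand 1 can switch to Light (-3 → 5). Not NE.
(None, Moderate): Brand 1 can switch to Moderate (3 → 5). Not NE.
(Light, None): Brand 1 can switch to Moderate (3 → 5). Not NE.
(Light, Light): Brand 2 can switch to None (-4 → -1). Not NE.
(Light, Moderate): Brand 1 can switch to None (0 → 3). Not NE.
(The remaining 6 profiles each have a profitable deviation by the same check.)

This game has no pure Nash equilibrium.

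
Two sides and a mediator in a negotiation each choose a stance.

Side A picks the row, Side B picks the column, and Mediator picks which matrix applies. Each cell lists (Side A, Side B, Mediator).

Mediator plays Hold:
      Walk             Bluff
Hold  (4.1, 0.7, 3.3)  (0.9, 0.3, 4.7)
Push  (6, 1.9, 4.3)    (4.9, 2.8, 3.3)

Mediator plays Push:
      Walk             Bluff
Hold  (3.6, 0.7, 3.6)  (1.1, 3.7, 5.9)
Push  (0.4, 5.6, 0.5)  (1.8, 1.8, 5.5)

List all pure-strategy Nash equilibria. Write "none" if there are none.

Side A against (Walk, Hold): payoffs 4.1, 6 → best response Push.
Side A against (Walk, Push): payoffs 3.6, 0.4 → best response Hold.
Side A against (Bluff, Hold): payoffs 0.9, 4.9 → best response Push.
Side A against (Bluff, Push): payoffs 1.1, 1.8 → best response Push.
Side B against (Hold, Hold): payoffs 0.7, 0.3 → best response Walk.
Side B against (Hold, Push): payoffs 0.7, 3.7 → best response Bluff.
Side B against (Push, Hold): payoffs 1.9, 2.8 → best response Bluff.
Side B against (Push, Push): payoffs 5.6, 1.8 → best response Walk.
Mediator against (Hold, Walk): payoffs 3.3, 3.6 → best response Push.
Mediator against (Hold, Bluff): payoffs 4.7, 5.9 → best response Push.
Mediator against (Push, Walk): payoffs 4.3, 0.5 → best response Hold.
Mediator against (Push, Bluff): payoffs 3.3, 5.5 → best response Push.
No profile is a mutual best response for all players.

No pure-strategy Nash equilibrium.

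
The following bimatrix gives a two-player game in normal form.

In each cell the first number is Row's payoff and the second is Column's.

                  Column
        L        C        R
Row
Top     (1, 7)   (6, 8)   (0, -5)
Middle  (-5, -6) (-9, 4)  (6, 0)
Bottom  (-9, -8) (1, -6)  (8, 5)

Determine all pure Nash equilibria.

(Top, L): Column can switch to C (7 → 8). Not NE.
(Top, C): Row gets 6, best alternative 1; Column gets 8, best alternative 7. No profitable deviation — NE.
(Top, R): Row can switch to Middle (0 → 6). Not NE.
(Middle, L): Row can switch to Top (-5 → 1). Not NE.
(Middle, C): Row can switch to Top (-9 → 6). Not NE.
(Middle, R): Row can switch to Bottom (6 → 8). Not NE.
(Bottom, L): Row can switch to Top (-9 → 1). Not NE.
(Bottom, C): Row can switch to Top (1 → 6). Not NE.
(Bottom, R): Row gets 8, best alternative 6; Column gets 5, best alternative -6. No profitable deviation — NE.

(Top, C) and (Bottom, R)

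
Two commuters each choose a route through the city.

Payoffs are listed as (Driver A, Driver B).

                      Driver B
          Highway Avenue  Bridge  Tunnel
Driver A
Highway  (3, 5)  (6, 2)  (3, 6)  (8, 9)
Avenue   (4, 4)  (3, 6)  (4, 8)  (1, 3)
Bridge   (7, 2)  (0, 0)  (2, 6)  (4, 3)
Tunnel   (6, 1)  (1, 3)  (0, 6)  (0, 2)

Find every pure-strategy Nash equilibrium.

Driver A against Highway: payoffs 3, 4, 7, 6 → best response Bridge.
Driver A against Avenue: payoffs 6, 3, 0, 1 → best response Highway.
Driver A against Bridge: payoffs 3, 4, 2, 0 → best response Avenue.
Driver A against Tunnel: payoffs 8, 1, 4, 0 → best response Highway.
Driver B against Highway: payoffs 5, 2, 6, 9 → best response Tunnel.
Driver B against Avenue: payoffs 4, 6, 8, 3 → best response Bridge.
Driver B against Bridge: payoffs 2, 0, 6, 3 → best response Bridge.
Driver B against Tunnel: payoffs 1, 3, 6, 2 → best response Bridge.
Mutual best responses: (Highway, Tunnel); (Avenue, Bridge).

The pure Nash equilibria are (Highway, Tunnel), (Avenue, Bridge).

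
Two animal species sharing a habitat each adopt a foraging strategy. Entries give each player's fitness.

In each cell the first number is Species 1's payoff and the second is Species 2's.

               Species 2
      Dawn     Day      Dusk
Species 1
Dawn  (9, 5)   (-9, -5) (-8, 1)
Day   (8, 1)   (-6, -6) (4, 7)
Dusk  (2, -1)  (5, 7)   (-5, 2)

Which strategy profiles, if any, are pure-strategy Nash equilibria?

(Dawn, Dawn), (Day, Dusk), (Dusk, Day)

Species 1 against Dawn: payoffs 9, 8, 2 → best response Dawn.
Species 1 against Day: payoffs -9, -6, 5 → best response Dusk.
Species 1 against Dusk: payoffs -8, 4, -5 → best response Day.
Species 2 against Dawn: payoffs 5, -5, 1 → best response Dawn.
Species 2 against Day: payoffs 1, -6, 7 → best response Dusk.
Species 2 against Dusk: payoffs -1, 7, 2 → best response Day.
Mutual best responses: (Dawn, Dawn); (Day, Dusk); (Dusk, Day).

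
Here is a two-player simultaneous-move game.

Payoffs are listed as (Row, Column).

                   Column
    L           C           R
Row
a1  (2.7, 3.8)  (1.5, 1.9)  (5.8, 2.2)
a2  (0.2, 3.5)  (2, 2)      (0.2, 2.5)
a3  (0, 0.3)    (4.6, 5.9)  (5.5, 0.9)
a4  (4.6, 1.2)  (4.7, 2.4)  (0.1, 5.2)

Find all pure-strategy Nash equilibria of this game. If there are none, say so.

For each player, find the best response to each opponent profile; mutual best responses are the pure NE.
Row against L: payoffs 2.7, 0.2, 0, 4.6 → best response a4.
Row against C: payoffs 1.5, 2, 4.6, 4.7 → best response a4.
Row against R: payoffs 5.8, 0.2, 5.5, 0.1 → best response a1.
Column against a1: payoffs 3.8, 1.9, 2.2 → best response L.
Column against a2: payoffs 3.5, 2, 2.5 → best response L.
Column against a3: payoffs 0.3, 5.9, 0.9 → best response C.
Column against a4: payoffs 1.2, 2.4, 5.2 → best response R.
No profile is a mutual best response for all players.

This game has no pure Nash equilibrium.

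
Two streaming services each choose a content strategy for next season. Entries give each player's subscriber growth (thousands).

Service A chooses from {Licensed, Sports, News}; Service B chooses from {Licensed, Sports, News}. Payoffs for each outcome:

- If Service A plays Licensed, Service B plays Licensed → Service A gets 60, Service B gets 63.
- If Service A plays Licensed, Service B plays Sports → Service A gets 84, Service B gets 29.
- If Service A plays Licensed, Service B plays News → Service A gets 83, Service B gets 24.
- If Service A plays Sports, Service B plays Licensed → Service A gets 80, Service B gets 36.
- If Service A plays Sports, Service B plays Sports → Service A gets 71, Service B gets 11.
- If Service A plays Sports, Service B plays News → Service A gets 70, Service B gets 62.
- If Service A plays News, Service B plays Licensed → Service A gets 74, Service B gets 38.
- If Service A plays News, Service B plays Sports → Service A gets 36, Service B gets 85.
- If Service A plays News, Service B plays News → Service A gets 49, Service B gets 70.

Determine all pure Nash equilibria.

Service A against Licensed: payoffs 60, 80, 74 → best response Sports.
Service A against Sports: payoffs 84, 71, 36 → best response Licensed.
Service A against News: payoffs 83, 70, 49 → best response Licensed.
Service B against Licensed: payoffs 63, 29, 24 → best response Licensed.
Service B against Sports: payoffs 36, 11, 62 → best response News.
Service B against News: payoffs 38, 85, 70 → best response Sports.
No profile is a mutual best response for all players.

There is no pure-strategy Nash equilibrium.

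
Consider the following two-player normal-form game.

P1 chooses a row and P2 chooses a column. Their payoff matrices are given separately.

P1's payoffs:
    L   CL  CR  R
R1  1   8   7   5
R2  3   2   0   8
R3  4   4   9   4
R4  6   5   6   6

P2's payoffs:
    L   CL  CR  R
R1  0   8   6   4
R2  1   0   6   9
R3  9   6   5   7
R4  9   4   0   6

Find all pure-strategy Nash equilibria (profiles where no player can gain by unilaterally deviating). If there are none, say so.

(R1, CL); (R2, R); (R4, L)

P1 against L: payoffs 1, 3, 4, 6 → best response R4.
P1 against CL: payoffs 8, 2, 4, 5 → best response R1.
P1 against CR: payoffs 7, 0, 9, 6 → best response R3.
P1 against R: payoffs 5, 8, 4, 6 → best response R2.
P2 against R1: payoffs 0, 8, 6, 4 → best response CL.
P2 against R2: payoffs 1, 0, 6, 9 → best response R.
P2 against R3: payoffs 9, 6, 5, 7 → best response L.
P2 against R4: payoffs 9, 4, 0, 6 → best response L.
Mutual best responses: (R1, CL); (R2, R); (R4, L).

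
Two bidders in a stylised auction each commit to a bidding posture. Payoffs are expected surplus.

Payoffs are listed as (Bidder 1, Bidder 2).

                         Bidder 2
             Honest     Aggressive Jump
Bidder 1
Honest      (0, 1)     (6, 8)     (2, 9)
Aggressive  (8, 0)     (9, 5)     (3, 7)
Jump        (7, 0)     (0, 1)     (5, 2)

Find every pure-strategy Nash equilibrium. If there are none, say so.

Mark each player's best response to every combination of opponents' strategies; a profile where every player is best-responding is a pure Nash equilibrium.
Bidder 1 against Honest: payoffs 0, 8, 7 → best response Aggressive.
Bidder 1 against Aggressive: payoffs 6, 9, 0 → best response Aggressive.
Bidder 1 against Jump: payoffs 2, 3, 5 → best response Jump.
Bidder 2 against Honest: payoffs 1, 8, 9 → best response Jump.
Bidder 2 against Aggressive: payoffs 0, 5, 7 → best response Jump.
Bidder 2 against Jump: payoffs 0, 1, 2 → best response Jump.
Mutual best responses: (Jump, Jump).

(Jump, Jump)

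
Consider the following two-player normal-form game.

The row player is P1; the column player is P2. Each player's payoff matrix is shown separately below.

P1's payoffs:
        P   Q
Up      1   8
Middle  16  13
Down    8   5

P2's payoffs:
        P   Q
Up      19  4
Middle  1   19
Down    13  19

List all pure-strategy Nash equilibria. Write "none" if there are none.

(Middle, Q)

For each strategy profile, look for a profitable unilateral deviation.
(Up, P): P1 can switch to Middle (1 → 16). Not NE.
(Up, Q): P1 can switch to Middle (8 → 13). Not NE.
(Middle, P): P2 can switch to Q (1 → 19). Not NE.
(Middle, Q): P1 gets 13, best alternative 8; P2 gets 19, best alternative 1. No profitable deviation — NE.
(Down, P): P1 can switch to Middle (8 → 16). Not NE.
(Down, Q): P1 can switch to Up (5 → 8). Not NE.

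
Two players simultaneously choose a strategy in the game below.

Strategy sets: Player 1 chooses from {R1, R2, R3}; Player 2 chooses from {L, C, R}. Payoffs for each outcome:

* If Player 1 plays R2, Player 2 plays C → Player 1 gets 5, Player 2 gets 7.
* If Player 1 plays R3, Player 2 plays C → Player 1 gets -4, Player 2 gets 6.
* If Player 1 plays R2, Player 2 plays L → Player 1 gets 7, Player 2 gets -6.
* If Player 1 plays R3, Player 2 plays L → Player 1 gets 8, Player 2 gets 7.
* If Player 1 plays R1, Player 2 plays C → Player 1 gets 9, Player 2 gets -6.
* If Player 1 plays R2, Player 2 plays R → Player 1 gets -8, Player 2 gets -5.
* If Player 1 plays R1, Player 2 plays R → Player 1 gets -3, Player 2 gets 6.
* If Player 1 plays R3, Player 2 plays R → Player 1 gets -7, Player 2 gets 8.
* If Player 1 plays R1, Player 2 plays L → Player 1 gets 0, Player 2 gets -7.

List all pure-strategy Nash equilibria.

(R1, R)

For each player, find the best response to each opponent profile; mutual best responses are the pure NE.
Player 1 against L: payoffs 0, 7, 8 → best response R3.
Player 1 against C: payoffs 9, 5, -4 → best response R1.
Player 1 against R: payoffs -3, -8, -7 → best response R1.
Player 2 against R1: payoffs -7, -6, 6 → best response R.
Player 2 against R2: payoffs -6, 7, -5 → best response C.
Player 2 against R3: payoffs 7, 6, 8 → best response R.
Mutual best responses: (R1, R).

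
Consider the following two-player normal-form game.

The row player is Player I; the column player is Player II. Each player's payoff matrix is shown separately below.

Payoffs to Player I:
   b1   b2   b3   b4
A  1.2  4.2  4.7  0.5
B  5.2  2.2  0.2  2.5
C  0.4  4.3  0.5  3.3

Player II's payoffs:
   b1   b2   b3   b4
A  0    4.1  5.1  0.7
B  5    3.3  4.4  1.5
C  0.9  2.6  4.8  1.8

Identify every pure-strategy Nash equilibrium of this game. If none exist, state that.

Pure-strategy Nash equilibria: (A, b3); (B, b1)

Player I against b1: payoffs 1.2, 5.2, 0.4 → best response B.
Player I against b2: payoffs 4.2, 2.2, 4.3 → best response C.
Player I against b3: payoffs 4.7, 0.2, 0.5 → best response A.
Player I against b4: payoffs 0.5, 2.5, 3.3 → best response C.
Player II against A: payoffs 0, 4.1, 5.1, 0.7 → best response b3.
Player II against B: payoffs 5, 3.3, 4.4, 1.5 → best response b1.
Player II against C: payoffs 0.9, 2.6, 4.8, 1.8 → best response b3.
Mutual best responses: (A, b3); (B, b1).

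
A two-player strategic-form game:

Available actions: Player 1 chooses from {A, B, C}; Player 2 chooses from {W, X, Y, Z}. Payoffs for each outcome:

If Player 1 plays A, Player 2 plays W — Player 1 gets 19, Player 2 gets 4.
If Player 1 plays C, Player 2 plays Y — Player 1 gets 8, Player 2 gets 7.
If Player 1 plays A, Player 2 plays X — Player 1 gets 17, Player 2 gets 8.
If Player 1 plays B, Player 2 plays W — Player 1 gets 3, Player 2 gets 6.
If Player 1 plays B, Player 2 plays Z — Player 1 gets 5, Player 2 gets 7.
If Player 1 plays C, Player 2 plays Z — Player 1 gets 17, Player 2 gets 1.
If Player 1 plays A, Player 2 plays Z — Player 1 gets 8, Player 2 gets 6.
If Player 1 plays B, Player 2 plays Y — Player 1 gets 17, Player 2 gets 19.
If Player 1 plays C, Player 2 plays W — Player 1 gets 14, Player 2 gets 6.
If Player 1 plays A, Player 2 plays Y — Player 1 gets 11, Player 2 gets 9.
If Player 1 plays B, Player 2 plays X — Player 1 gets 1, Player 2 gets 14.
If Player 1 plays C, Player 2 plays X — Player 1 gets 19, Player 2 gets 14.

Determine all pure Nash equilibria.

(B, Y), (C, X)

Player 1 against W: payoffs 19, 3, 14 → best response A.
Player 1 against X: payoffs 17, 1, 19 → best response C.
Player 1 against Y: payoffs 11, 17, 8 → best response B.
Player 1 against Z: payoffs 8, 5, 17 → best response C.
Player 2 against A: payoffs 4, 8, 9, 6 → best response Y.
Player 2 against B: payoffs 6, 14, 19, 7 → best response Y.
Player 2 against C: payoffs 6, 14, 7, 1 → best response X.
Mutual best responses: (B, Y); (C, X).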